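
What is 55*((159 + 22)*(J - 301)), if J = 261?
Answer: -398200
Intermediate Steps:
55*((159 + 22)*(J - 301)) = 55*((159 + 22)*(261 - 301)) = 55*(181*(-40)) = 55*(-7240) = -398200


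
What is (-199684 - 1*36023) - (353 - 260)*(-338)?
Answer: -204273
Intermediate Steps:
(-199684 - 1*36023) - (353 - 260)*(-338) = (-199684 - 36023) - 93*(-338) = -235707 - 1*(-31434) = -235707 + 31434 = -204273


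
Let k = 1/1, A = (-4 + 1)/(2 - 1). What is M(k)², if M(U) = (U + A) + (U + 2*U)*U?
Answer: 1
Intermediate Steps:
A = -3 (A = -3/1 = -3*1 = -3)
k = 1
M(U) = -3 + U + 3*U² (M(U) = (U - 3) + (U + 2*U)*U = (-3 + U) + (3*U)*U = (-3 + U) + 3*U² = -3 + U + 3*U²)
M(k)² = (-3 + 1 + 3*1²)² = (-3 + 1 + 3*1)² = (-3 + 1 + 3)² = 1² = 1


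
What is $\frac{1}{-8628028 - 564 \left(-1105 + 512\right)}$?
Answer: $- \frac{1}{8293576} \approx -1.2058 \cdot 10^{-7}$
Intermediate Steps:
$\frac{1}{-8628028 - 564 \left(-1105 + 512\right)} = \frac{1}{-8628028 - -334452} = \frac{1}{-8628028 + 334452} = \frac{1}{-8293576} = - \frac{1}{8293576}$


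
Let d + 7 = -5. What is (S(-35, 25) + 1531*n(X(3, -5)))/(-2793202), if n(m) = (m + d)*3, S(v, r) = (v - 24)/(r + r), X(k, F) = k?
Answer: 2066909/139660100 ≈ 0.014800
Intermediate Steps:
d = -12 (d = -7 - 5 = -12)
S(v, r) = (-24 + v)/(2*r) (S(v, r) = (-24 + v)/((2*r)) = (-24 + v)*(1/(2*r)) = (-24 + v)/(2*r))
n(m) = -36 + 3*m (n(m) = (m - 12)*3 = (-12 + m)*3 = -36 + 3*m)
(S(-35, 25) + 1531*n(X(3, -5)))/(-2793202) = ((1/2)*(-24 - 35)/25 + 1531*(-36 + 3*3))/(-2793202) = ((1/2)*(1/25)*(-59) + 1531*(-36 + 9))*(-1/2793202) = (-59/50 + 1531*(-27))*(-1/2793202) = (-59/50 - 41337)*(-1/2793202) = -2066909/50*(-1/2793202) = 2066909/139660100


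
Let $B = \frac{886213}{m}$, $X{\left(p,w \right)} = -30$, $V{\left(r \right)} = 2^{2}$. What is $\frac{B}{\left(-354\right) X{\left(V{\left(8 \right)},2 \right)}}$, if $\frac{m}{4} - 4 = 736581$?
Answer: $\frac{886213}{31290130800} \approx 2.8322 \cdot 10^{-5}$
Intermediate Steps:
$V{\left(r \right)} = 4$
$m = 2946340$ ($m = 16 + 4 \cdot 736581 = 16 + 2946324 = 2946340$)
$B = \frac{886213}{2946340} \approx 0.30078$
$\frac{B}{\left(-354\right) X{\left(V{\left(8 \right)},2 \right)}} = \frac{886213}{2946340 \left(\left(-354\right) \left(-30\right)\right)} = \frac{886213}{2946340 \cdot 10620} = \frac{886213}{2946340} \cdot \frac{1}{10620} = \frac{886213}{31290130800}$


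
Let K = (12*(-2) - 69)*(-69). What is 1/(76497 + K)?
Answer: 1/82914 ≈ 1.2061e-5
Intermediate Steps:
K = 6417 (K = (-24 - 69)*(-69) = -93*(-69) = 6417)
1/(76497 + K) = 1/(76497 + 6417) = 1/82914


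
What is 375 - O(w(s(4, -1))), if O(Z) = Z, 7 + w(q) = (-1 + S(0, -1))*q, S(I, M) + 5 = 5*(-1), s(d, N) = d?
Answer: 426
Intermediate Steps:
S(I, M) = -10 (S(I, M) = -5 + 5*(-1) = -5 - 5 = -10)
w(q) = -7 - 11*q (w(q) = -7 + (-1 - 10)*q = -7 - 11*q)
375 - O(w(s(4, -1))) = 375 - (-7 - 11*4) = 375 - (-7 - 44) = 375 - 1*(-51) = 375 + 51 = 426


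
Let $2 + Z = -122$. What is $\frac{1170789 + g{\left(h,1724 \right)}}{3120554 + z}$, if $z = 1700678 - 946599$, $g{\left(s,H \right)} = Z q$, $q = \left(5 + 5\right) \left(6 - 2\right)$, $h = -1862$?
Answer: $\frac{166547}{553519} \approx 0.30089$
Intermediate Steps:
$Z = -124$ ($Z = -2 - 122 = -124$)
$q = 40$ ($q = 10 \cdot 4 = 40$)
$g{\left(s,H \right)} = -4960$ ($g{\left(s,H \right)} = \left(-124\right) 40 = -4960$)
$z = 754079$
$\frac{1170789 + g{\left(h,1724 \right)}}{3120554 + z} = \frac{1170789 - 4960}{3120554 + 754079} = \frac{1165829}{3874633} = 1165829 \cdot \frac{1}{3874633} = \frac{166547}{553519}$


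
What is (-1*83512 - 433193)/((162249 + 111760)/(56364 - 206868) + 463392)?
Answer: -77766169320/69742075559 ≈ -1.1151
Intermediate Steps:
(-1*83512 - 433193)/((162249 + 111760)/(56364 - 206868) + 463392) = (-83512 - 433193)/(274009/(-150504) + 463392) = -516705/(274009*(-1/150504) + 463392) = -516705/(-274009/150504 + 463392) = -516705/69742075559/150504 = -516705*150504/69742075559 = -77766169320/69742075559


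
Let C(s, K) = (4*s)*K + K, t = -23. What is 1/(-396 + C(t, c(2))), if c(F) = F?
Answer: -1/578 ≈ -0.0017301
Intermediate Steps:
C(s, K) = K + 4*K*s (C(s, K) = 4*K*s + K = K + 4*K*s)
1/(-396 + C(t, c(2))) = 1/(-396 + 2*(1 + 4*(-23))) = 1/(-396 + 2*(1 - 92)) = 1/(-396 + 2*(-91)) = 1/(-396 - 182) = 1/(-578) = -1/578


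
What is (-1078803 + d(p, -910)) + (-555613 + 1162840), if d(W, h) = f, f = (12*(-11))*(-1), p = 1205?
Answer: -471444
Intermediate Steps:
f = 132 (f = -132*(-1) = 132)
d(W, h) = 132
(-1078803 + d(p, -910)) + (-555613 + 1162840) = (-1078803 + 132) + (-555613 + 1162840) = -1078671 + 607227 = -471444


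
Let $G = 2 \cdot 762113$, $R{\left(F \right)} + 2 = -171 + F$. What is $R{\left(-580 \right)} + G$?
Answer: $1523473$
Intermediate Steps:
$R{\left(F \right)} = -173 + F$ ($R{\left(F \right)} = -2 + \left(-171 + F\right) = -173 + F$)
$G = 1524226$
$R{\left(-580 \right)} + G = \left(-173 - 580\right) + 1524226 = -753 + 1524226 = 1523473$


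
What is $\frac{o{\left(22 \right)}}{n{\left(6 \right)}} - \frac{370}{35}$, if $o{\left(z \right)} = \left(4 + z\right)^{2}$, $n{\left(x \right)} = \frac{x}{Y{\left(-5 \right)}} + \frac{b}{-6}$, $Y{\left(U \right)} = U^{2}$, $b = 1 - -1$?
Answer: $- \frac{50774}{7} \approx -7253.4$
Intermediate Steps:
$b = 2$ ($b = 1 + 1 = 2$)
$n{\left(x \right)} = - \frac{1}{3} + \frac{x}{25}$ ($n{\left(x \right)} = \frac{x}{\left(-5\right)^{2}} + \frac{2}{-6} = \frac{x}{25} + 2 \left(- \frac{1}{6}\right) = x \frac{1}{25} - \frac{1}{3} = \frac{x}{25} - \frac{1}{3} = - \frac{1}{3} + \frac{x}{25}$)
$\frac{o{\left(22 \right)}}{n{\left(6 \right)}} - \frac{370}{35} = \frac{\left(4 + 22\right)^{2}}{- \frac{1}{3} + \frac{1}{25} \cdot 6} - \frac{370}{35} = \frac{26^{2}}{- \frac{1}{3} + \frac{6}{25}} - \frac{74}{7} = \frac{676}{- \frac{7}{75}} - \frac{74}{7} = 676 \left(- \frac{75}{7}\right) - \frac{74}{7} = - \frac{50700}{7} - \frac{74}{7} = - \frac{50774}{7}$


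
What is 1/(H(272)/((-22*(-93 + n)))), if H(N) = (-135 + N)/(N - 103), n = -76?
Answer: 628342/137 ≈ 4586.4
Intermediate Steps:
H(N) = (-135 + N)/(-103 + N)
1/(H(272)/((-22*(-93 + n)))) = 1/(((-135 + 272)/(-103 + 272))/((-22*(-93 - 76)))) = 1/((137/169)/((-22*(-169)))) = 1/(((1/169)*137)/3718) = 1/((137/169)*(1/3718)) = 1/(137/628342) = 628342/137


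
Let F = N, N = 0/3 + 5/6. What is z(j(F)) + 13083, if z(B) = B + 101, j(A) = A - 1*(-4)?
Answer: 79133/6 ≈ 13189.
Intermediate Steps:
N = 5/6 (N = 0*(1/3) + 5*(1/6) = 0 + 5/6 = 5/6 ≈ 0.83333)
F = 5/6 ≈ 0.83333
j(A) = 4 + A (j(A) = A + 4 = 4 + A)
z(B) = 101 + B
z(j(F)) + 13083 = (101 + (4 + 5/6)) + 13083 = (101 + 29/6) + 13083 = 635/6 + 13083 = 79133/6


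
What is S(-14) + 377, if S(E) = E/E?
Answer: 378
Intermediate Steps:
S(E) = 1
S(-14) + 377 = 1 + 377 = 378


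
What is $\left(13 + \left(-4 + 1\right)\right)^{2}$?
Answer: $100$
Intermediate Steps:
$\left(13 + \left(-4 + 1\right)\right)^{2} = \left(13 - 3\right)^{2} = 10^{2} = 100$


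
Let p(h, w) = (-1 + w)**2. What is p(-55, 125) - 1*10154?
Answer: 5222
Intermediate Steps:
p(-55, 125) - 1*10154 = (-1 + 125)**2 - 1*10154 = 124**2 - 10154 = 15376 - 10154 = 5222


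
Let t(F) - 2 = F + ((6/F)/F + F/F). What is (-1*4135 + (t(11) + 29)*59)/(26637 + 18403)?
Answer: -48251/1362460 ≈ -0.035415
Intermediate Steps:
t(F) = 3 + F + 6/F**2 (t(F) = 2 + (F + ((6/F)/F + F/F)) = 2 + (F + (6/F**2 + 1)) = 2 + (F + (1 + 6/F**2)) = 2 + (1 + F + 6/F**2) = 3 + F + 6/F**2)
(-1*4135 + (t(11) + 29)*59)/(26637 + 18403) = (-1*4135 + ((3 + 11 + 6/11**2) + 29)*59)/(26637 + 18403) = (-4135 + ((3 + 11 + 6*(1/121)) + 29)*59)/45040 = (-4135 + ((3 + 11 + 6/121) + 29)*59)*(1/45040) = (-4135 + (1700/121 + 29)*59)*(1/45040) = (-4135 + (5209/121)*59)*(1/45040) = (-4135 + 307331/121)*(1/45040) = -193004/121*1/45040 = -48251/1362460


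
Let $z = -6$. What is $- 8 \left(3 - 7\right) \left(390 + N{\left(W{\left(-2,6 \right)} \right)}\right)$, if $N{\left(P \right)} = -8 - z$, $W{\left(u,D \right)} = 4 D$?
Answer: $12416$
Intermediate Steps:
$N{\left(P \right)} = -2$ ($N{\left(P \right)} = -8 - -6 = -8 + 6 = -2$)
$- 8 \left(3 - 7\right) \left(390 + N{\left(W{\left(-2,6 \right)} \right)}\right) = - 8 \left(3 - 7\right) \left(390 - 2\right) = \left(-8\right) \left(-4\right) 388 = 32 \cdot 388 = 12416$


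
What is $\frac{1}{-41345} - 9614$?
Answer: $- \frac{397490831}{41345} \approx -9614.0$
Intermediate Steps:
$\frac{1}{-41345} - 9614 = - \frac{1}{41345} - 9614 = - \frac{397490831}{41345}$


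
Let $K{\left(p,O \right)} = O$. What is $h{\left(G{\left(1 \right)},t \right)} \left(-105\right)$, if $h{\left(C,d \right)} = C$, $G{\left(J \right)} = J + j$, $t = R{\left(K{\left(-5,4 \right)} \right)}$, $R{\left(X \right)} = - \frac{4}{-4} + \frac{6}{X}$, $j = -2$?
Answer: $105$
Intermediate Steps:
$R{\left(X \right)} = 1 + \frac{6}{X}$ ($R{\left(X \right)} = \left(-4\right) \left(- \frac{1}{4}\right) + \frac{6}{X} = 1 + \frac{6}{X}$)
$t = \frac{5}{2}$ ($t = \frac{6 + 4}{4} = \frac{1}{4} \cdot 10 = \frac{5}{2} \approx 2.5$)
$G{\left(J \right)} = -2 + J$ ($G{\left(J \right)} = J - 2 = -2 + J$)
$h{\left(G{\left(1 \right)},t \right)} \left(-105\right) = \left(-2 + 1\right) \left(-105\right) = \left(-1\right) \left(-105\right) = 105$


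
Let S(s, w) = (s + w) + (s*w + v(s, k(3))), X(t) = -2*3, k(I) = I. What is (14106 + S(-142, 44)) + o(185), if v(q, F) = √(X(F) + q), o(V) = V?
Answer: 7945 + 2*I*√37 ≈ 7945.0 + 12.166*I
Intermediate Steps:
X(t) = -6
v(q, F) = √(-6 + q)
S(s, w) = s + w + √(-6 + s) + s*w (S(s, w) = (s + w) + (s*w + √(-6 + s)) = (s + w) + (√(-6 + s) + s*w) = s + w + √(-6 + s) + s*w)
(14106 + S(-142, 44)) + o(185) = (14106 + (-142 + 44 + √(-6 - 142) - 142*44)) + 185 = (14106 + (-142 + 44 + √(-148) - 6248)) + 185 = (14106 + (-142 + 44 + 2*I*√37 - 6248)) + 185 = (14106 + (-6346 + 2*I*√37)) + 185 = (7760 + 2*I*√37) + 185 = 7945 + 2*I*√37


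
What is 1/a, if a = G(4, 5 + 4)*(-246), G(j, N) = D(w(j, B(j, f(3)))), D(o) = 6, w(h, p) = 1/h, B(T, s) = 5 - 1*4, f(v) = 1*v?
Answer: -1/1476 ≈ -0.00067751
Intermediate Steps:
f(v) = v
B(T, s) = 1 (B(T, s) = 5 - 4 = 1)
G(j, N) = 6
a = -1476 (a = 6*(-246) = -1476)
1/a = 1/(-1476) = -1/1476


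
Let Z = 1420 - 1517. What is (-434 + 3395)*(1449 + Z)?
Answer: 4003272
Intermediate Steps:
Z = -97
(-434 + 3395)*(1449 + Z) = (-434 + 3395)*(1449 - 97) = 2961*1352 = 4003272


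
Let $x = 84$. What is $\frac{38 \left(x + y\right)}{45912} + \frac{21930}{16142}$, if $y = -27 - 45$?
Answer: $\frac{21129394}{15439823} \approx 1.3685$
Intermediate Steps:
$y = -72$ ($y = -27 - 45 = -72$)
$\frac{38 \left(x + y\right)}{45912} + \frac{21930}{16142} = \frac{38 \left(84 - 72\right)}{45912} + \frac{21930}{16142} = 38 \cdot 12 \cdot \frac{1}{45912} + 21930 \cdot \frac{1}{16142} = 456 \cdot \frac{1}{45912} + \frac{10965}{8071} = \frac{19}{1913} + \frac{10965}{8071} = \frac{21129394}{15439823}$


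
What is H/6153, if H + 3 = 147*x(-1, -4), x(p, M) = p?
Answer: -50/2051 ≈ -0.024378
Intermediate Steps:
H = -150 (H = -3 + 147*(-1) = -3 - 147 = -150)
H/6153 = -150/6153 = -150*1/6153 = -50/2051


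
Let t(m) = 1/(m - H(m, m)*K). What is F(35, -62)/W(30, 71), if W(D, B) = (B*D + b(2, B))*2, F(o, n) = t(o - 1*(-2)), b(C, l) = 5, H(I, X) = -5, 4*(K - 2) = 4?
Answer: 1/222040 ≈ 4.5037e-6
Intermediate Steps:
K = 3 (K = 2 + (1/4)*4 = 2 + 1 = 3)
t(m) = 1/(15 + m) (t(m) = 1/(m - (-5)*3) = 1/(m - 1*(-15)) = 1/(m + 15) = 1/(15 + m))
F(o, n) = 1/(17 + o) (F(o, n) = 1/(15 + (o - 1*(-2))) = 1/(15 + (o + 2)) = 1/(15 + (2 + o)) = 1/(17 + o))
W(D, B) = 10 + 2*B*D (W(D, B) = (B*D + 5)*2 = (5 + B*D)*2 = 10 + 2*B*D)
F(35, -62)/W(30, 71) = 1/((17 + 35)*(10 + 2*71*30)) = 1/(52*(10 + 4260)) = (1/52)/4270 = (1/52)*(1/4270) = 1/222040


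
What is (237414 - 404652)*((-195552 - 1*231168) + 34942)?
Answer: 65520169164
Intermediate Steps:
(237414 - 404652)*((-195552 - 1*231168) + 34942) = -167238*((-195552 - 231168) + 34942) = -167238*(-426720 + 34942) = -167238*(-391778) = 65520169164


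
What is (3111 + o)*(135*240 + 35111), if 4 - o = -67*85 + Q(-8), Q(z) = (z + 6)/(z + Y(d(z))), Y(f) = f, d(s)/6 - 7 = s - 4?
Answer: 11300598779/19 ≈ 5.9477e+8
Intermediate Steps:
d(s) = 18 + 6*s (d(s) = 42 + 6*(s - 4) = 42 + 6*(-4 + s) = 42 + (-24 + 6*s) = 18 + 6*s)
Q(z) = (6 + z)/(18 + 7*z) (Q(z) = (z + 6)/(z + (18 + 6*z)) = (6 + z)/(18 + 7*z))
o = 108280/19 (o = 4 - (-67*85 + (6 - 8)/(18 + 7*(-8))) = 4 - (-5695 - 2/(18 - 56)) = 4 - (-5695 - 2/(-38)) = 4 - (-5695 - 1/38*(-2)) = 4 - (-5695 + 1/19) = 4 - 1*(-108204/19) = 4 + 108204/19 = 108280/19 ≈ 5698.9)
(3111 + o)*(135*240 + 35111) = (3111 + 108280/19)*(135*240 + 35111) = 167389*(32400 + 35111)/19 = (167389/19)*67511 = 11300598779/19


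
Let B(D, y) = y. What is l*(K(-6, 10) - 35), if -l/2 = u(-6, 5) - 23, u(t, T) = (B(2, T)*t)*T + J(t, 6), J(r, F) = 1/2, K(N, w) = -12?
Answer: -16215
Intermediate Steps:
J(r, F) = ½
u(t, T) = ½ + t*T² (u(t, T) = (T*t)*T + ½ = t*T² + ½ = ½ + t*T²)
l = 345 (l = -2*((½ - 6*5²) - 23) = -2*((½ - 6*25) - 23) = -2*((½ - 150) - 23) = -2*(-299/2 - 23) = -2*(-345/2) = 345)
l*(K(-6, 10) - 35) = 345*(-12 - 35) = 345*(-47) = -16215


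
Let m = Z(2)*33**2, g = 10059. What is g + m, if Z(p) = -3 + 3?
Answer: 10059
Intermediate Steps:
Z(p) = 0
m = 0 (m = 0*33**2 = 0*1089 = 0)
g + m = 10059 + 0 = 10059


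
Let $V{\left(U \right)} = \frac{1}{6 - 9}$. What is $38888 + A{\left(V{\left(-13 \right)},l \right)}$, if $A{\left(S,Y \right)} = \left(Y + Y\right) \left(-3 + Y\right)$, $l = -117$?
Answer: $66968$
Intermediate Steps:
$V{\left(U \right)} = - \frac{1}{3}$ ($V{\left(U \right)} = \frac{1}{-3} = - \frac{1}{3}$)
$A{\left(S,Y \right)} = 2 Y \left(-3 + Y\right)$
$38888 + A{\left(V{\left(-13 \right)},l \right)} = 38888 + 2 \left(-117\right) \left(-3 - 117\right) = 38888 + 2 \left(-117\right) \left(-120\right) = 38888 + 28080 = 66968$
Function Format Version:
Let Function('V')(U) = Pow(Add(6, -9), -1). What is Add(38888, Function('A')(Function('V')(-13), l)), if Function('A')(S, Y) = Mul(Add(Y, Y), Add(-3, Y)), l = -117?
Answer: 66968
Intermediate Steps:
Function('V')(U) = Rational(-1, 3) (Function('V')(U) = Pow(-3, -1) = Rational(-1, 3))
Function('A')(S, Y) = Mul(2, Y, Add(-3, Y)) (Function('A')(S, Y) = Mul(Mul(2, Y), Add(-3, Y)) = Mul(2, Y, Add(-3, Y)))
Add(38888, Function('A')(Function('V')(-13), l)) = Add(38888, Mul(2, -117, Add(-3, -117))) = Add(38888, Mul(2, -117, -120)) = Add(38888, 28080) = 66968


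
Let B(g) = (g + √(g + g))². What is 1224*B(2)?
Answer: 19584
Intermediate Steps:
B(g) = (g + √2*√g)² (B(g) = (g + √(2*g))² = (g + √2*√g)²)
1224*B(2) = 1224*(2 + √2*√2)² = 1224*(2 + 2)² = 1224*4² = 1224*16 = 19584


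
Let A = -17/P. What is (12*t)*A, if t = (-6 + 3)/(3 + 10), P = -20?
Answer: -153/65 ≈ -2.3538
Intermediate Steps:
t = -3/13 ≈ -0.23077
A = 17/20 (A = -17/(-20) = -17*(-1/20) = 17/20 ≈ 0.85000)
(12*t)*A = (12*(-3/13))*(17/20) = -36/13*17/20 = -153/65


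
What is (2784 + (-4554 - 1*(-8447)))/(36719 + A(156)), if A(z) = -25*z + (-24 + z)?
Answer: 6677/32951 ≈ 0.20263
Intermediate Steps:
A(z) = -24 - 24*z
(2784 + (-4554 - 1*(-8447)))/(36719 + A(156)) = (2784 + (-4554 - 1*(-8447)))/(36719 + (-24 - 24*156)) = (2784 + (-4554 + 8447))/(36719 + (-24 - 3744)) = (2784 + 3893)/(36719 - 3768) = 6677/32951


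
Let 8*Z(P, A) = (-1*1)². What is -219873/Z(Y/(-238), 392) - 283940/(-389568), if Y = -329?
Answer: -171310898743/97392 ≈ -1.7590e+6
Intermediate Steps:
Z(P, A) = ⅛ (Z(P, A) = (-1*1)²/8 = (⅛)*(-1)² = (⅛)*1 = ⅛)
-219873/Z(Y/(-238), 392) - 283940/(-389568) = -219873/⅛ - 283940/(-389568) = -219873*8 - 283940*(-1/389568) = -1758984 + 70985/97392 = -171310898743/97392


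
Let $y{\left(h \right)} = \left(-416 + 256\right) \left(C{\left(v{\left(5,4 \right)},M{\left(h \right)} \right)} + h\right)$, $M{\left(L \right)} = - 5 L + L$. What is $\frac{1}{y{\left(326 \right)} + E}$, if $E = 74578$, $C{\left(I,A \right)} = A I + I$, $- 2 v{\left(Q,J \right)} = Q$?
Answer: $- \frac{1}{498782} \approx -2.0049 \cdot 10^{-6}$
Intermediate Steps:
$M{\left(L \right)} = - 4 L$
$v{\left(Q,J \right)} = - \frac{Q}{2}$
$C{\left(I,A \right)} = I + A I$
$y{\left(h \right)} = 400 - 1760 h$ ($y{\left(h \right)} = \left(-416 + 256\right) \left(\left(- \frac{1}{2}\right) 5 \left(1 - 4 h\right) + h\right) = - 160 \left(- \frac{5 \left(1 - 4 h\right)}{2} + h\right) = - 160 \left(\left(- \frac{5}{2} + 10 h\right) + h\right) = - 160 \left(- \frac{5}{2} + 11 h\right) = 400 - 1760 h$)
$\frac{1}{y{\left(326 \right)} + E} = \frac{1}{\left(400 - 573760\right) + 74578} = \frac{1}{-573360 + 74578} = \frac{1}{-498782} = - \frac{1}{498782}$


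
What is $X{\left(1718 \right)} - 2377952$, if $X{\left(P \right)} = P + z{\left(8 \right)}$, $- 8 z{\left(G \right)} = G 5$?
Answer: $-2376239$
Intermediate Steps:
$z{\left(G \right)} = - \frac{5 G}{8}$ ($z{\left(G \right)} = - \frac{G 5}{8} = - \frac{5 G}{8}$)
$X{\left(P \right)} = -5 + P$ ($X{\left(P \right)} = P - 5 = -5 + P$)
$X{\left(1718 \right)} - 2377952 = \left(-5 + 1718\right) - 2377952 = 1713 - 2377952 = -2376239$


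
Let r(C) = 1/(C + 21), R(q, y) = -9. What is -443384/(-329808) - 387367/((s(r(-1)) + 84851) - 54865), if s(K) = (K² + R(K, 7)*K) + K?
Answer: -5723079957857/494474579466 ≈ -11.574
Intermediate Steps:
r(C) = 1/(21 + C)
s(K) = K² - 8*K (s(K) = (K² - 9*K) + K = K² - 8*K)
-443384/(-329808) - 387367/((s(r(-1)) + 84851) - 54865) = -443384/(-329808) - 387367/(((-8 + 1/(21 - 1))/(21 - 1) + 84851) - 54865) = -443384*(-1/329808) - 387367/(((-8 + 1/20)/20 + 84851) - 54865) = 55423/41226 - 387367/(((-8 + 1/20)/20 + 84851) - 54865) = 55423/41226 - 387367/(((1/20)*(-159/20) + 84851) - 54865) = 55423/41226 - 387367/((-159/400 + 84851) - 54865) = 55423/41226 - 387367/(33940241/400 - 54865) = 55423/41226 - 387367/11994241/400 = 55423/41226 - 387367*400/11994241 = 55423/41226 - 154946800/11994241 = -5723079957857/494474579466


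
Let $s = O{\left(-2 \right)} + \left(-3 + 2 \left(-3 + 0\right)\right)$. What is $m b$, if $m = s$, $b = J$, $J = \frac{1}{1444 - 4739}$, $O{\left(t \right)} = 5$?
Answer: $\frac{4}{3295} \approx 0.001214$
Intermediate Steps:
$J = - \frac{1}{3295}$ ($J = \frac{1}{-3295} = - \frac{1}{3295} \approx -0.00030349$)
$b = - \frac{1}{3295} \approx -0.00030349$
$s = -4$ ($s = 5 + \left(-3 + 2 \left(-3 + 0\right)\right) = 5 + \left(-3 + 2 \left(-3\right)\right) = 5 - 9 = -4$)
$m = -4$
$m b = \left(-4\right) \left(- \frac{1}{3295}\right) = \frac{4}{3295}$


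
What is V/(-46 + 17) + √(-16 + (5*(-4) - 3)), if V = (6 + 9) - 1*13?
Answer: -2/29 + I*√39 ≈ -0.068966 + 6.245*I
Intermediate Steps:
V = 2 (V = 15 - 13 = 2)
V/(-46 + 17) + √(-16 + (5*(-4) - 3)) = 2/(-46 + 17) + √(-16 + (5*(-4) - 3)) = 2/(-29) + √(-16 + (-20 - 3)) = 2*(-1/29) + √(-16 - 23) = -2/29 + √(-39) = -2/29 + I*√39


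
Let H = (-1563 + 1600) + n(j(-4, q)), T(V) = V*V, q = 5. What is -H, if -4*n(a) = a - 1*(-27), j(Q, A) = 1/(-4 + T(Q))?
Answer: -1451/48 ≈ -30.229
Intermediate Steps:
T(V) = V**2
j(Q, A) = 1/(-4 + Q**2)
n(a) = -27/4 - a/4 (n(a) = -(a - 1*(-27))/4 = -(a + 27)/4 = -(27 + a)/4 = -27/4 - a/4)
H = 1451/48 (H = (-1563 + 1600) + (-27/4 - 1/(4*(-4 + (-4)**2))) = 37 + (-27/4 - 1/(4*(-4 + 16))) = 37 + (-27/4 - 1/4/12) = 37 + (-27/4 - 1/4*1/12) = 37 + (-27/4 - 1/48) = 37 - 325/48 = 1451/48 ≈ 30.229)
-H = -1*1451/48 = -1451/48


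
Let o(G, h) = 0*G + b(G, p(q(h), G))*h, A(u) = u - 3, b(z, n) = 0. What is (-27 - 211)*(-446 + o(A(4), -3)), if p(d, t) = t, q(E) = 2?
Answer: 106148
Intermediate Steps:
A(u) = -3 + u
o(G, h) = 0 (o(G, h) = 0*G + 0*h = 0 + 0 = 0)
(-27 - 211)*(-446 + o(A(4), -3)) = (-27 - 211)*(-446 + 0) = -238*(-446) = 106148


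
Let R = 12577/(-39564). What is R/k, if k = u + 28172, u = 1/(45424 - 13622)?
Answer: -199986877/17723207043990 ≈ -1.1284e-5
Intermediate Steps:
u = 1/31802 ≈ 3.1445e-5
R = -12577/39564 (R = 12577*(-1/39564) = -12577/39564 ≈ -0.31789)
k = 895925945/31802 (k = 1/31802 + 28172 = 895925945/31802 ≈ 28172.)
R/k = -12577/(39564*895925945/31802) = -12577/39564*31802/895925945 = -199986877/17723207043990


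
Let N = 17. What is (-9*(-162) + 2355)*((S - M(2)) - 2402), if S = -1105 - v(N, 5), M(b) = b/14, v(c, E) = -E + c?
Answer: -93929442/7 ≈ -1.3418e+7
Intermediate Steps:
v(c, E) = c - E
M(b) = b/14 (M(b) = b*(1/14) = b/14)
S = -1117 (S = -1105 - (17 - 1*5) = -1105 - (17 - 5) = -1105 - 1*12 = -1105 - 12 = -1117)
(-9*(-162) + 2355)*((S - M(2)) - 2402) = (-9*(-162) + 2355)*((-1117 - 2/14) - 2402) = (1458 + 2355)*((-1117 - 1*1/7) - 2402) = 3813*((-1117 - 1/7) - 2402) = 3813*(-7820/7 - 2402) = 3813*(-24634/7) = -93929442/7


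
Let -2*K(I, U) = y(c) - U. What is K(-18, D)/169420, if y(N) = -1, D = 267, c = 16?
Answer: 67/84710 ≈ 0.00079093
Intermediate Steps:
K(I, U) = 1/2 + U/2 (K(I, U) = -(-1 - U)/2 = 1/2 + U/2)
K(-18, D)/169420 = (1/2 + (1/2)*267)/169420 = (1/2 + 267/2)*(1/169420) = 134*(1/169420) = 67/84710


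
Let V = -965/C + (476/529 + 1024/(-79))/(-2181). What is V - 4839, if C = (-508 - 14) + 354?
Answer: -8223269029369/1701395192 ≈ -4833.3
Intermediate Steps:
C = -168 (C = -522 + 354 = -168)
V = 9782304719/1701395192 (V = -965/(-168) + (476/529 + 1024/(-79))/(-2181) = -965*(-1/168) + (476*(1/529) + 1024*(-1/79))*(-1/2181) = 965/168 + (476/529 - 1024/79)*(-1/2181) = 965/168 - 504092/41791*(-1/2181) = 965/168 + 504092/91146171 = 9782304719/1701395192 ≈ 5.7496)
V - 4839 = 9782304719/1701395192 - 4839 = -8223269029369/1701395192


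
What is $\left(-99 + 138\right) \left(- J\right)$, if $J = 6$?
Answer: $-234$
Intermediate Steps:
$\left(-99 + 138\right) \left(- J\right) = \left(-99 + 138\right) \left(\left(-1\right) 6\right) = 39 \left(-6\right) = -234$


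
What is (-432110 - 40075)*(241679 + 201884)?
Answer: -209443795155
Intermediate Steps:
(-432110 - 40075)*(241679 + 201884) = -472185*443563 = -209443795155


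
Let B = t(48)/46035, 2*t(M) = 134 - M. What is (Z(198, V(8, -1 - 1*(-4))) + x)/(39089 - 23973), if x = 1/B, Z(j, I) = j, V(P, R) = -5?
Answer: 54549/649988 ≈ 0.083923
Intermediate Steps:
t(M) = 67 - M/2 (t(M) = (134 - M)/2 = 67 - M/2)
B = 43/46035 (B = (67 - ½*48)/46035 = (67 - 24)*(1/46035) = 43*(1/46035) = 43/46035 ≈ 0.00093407)
x = 46035/43 (x = 1/(43/46035) = 46035/43 ≈ 1070.6)
(Z(198, V(8, -1 - 1*(-4))) + x)/(39089 - 23973) = (198 + 46035/43)/(39089 - 23973) = (54549/43)/15116 = (54549/43)*(1/15116) = 54549/649988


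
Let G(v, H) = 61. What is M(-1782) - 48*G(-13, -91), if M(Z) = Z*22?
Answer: -42132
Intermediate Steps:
M(Z) = 22*Z
M(-1782) - 48*G(-13, -91) = 22*(-1782) - 48*61 = -39204 - 2928 = -42132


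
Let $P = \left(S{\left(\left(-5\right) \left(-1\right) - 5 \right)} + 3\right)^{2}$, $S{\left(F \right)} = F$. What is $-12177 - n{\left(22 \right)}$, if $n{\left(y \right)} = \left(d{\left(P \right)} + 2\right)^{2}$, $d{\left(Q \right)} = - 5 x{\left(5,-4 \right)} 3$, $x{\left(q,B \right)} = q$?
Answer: $-17506$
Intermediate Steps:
$P = 9$ ($P = \left(\left(\left(-5\right) \left(-1\right) - 5\right) + 3\right)^{2} = \left(\left(5 - 5\right) + 3\right)^{2} = \left(0 + 3\right)^{2} = 3^{2} = 9$)
$d{\left(Q \right)} = -75$ ($d{\left(Q \right)} = \left(-5\right) 5 \cdot 3 = \left(-25\right) 3 = -75$)
$n{\left(y \right)} = 5329$ ($n{\left(y \right)} = \left(-75 + 2\right)^{2} = \left(-73\right)^{2} = 5329$)
$-12177 - n{\left(22 \right)} = -12177 - 5329 = -17506$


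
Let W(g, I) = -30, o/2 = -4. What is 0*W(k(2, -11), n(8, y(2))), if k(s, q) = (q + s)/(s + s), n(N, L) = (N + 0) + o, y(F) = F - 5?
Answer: 0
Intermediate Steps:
y(F) = -5 + F
o = -8 (o = 2*(-4) = -8)
n(N, L) = -8 + N (n(N, L) = (N + 0) - 8 = N - 8 = -8 + N)
k(s, q) = (q + s)/(2*s) (k(s, q) = (q + s)/((2*s)) = (q + s)*(1/(2*s)) = (q + s)/(2*s))
0*W(k(2, -11), n(8, y(2))) = 0*(-30) = 0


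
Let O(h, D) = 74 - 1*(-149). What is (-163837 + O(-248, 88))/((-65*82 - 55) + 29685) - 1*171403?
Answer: -694209419/4050 ≈ -1.7141e+5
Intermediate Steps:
O(h, D) = 223 (O(h, D) = 74 + 149 = 223)
(-163837 + O(-248, 88))/((-65*82 - 55) + 29685) - 1*171403 = (-163837 + 223)/((-65*82 - 55) + 29685) - 1*171403 = -163614/((-5330 - 55) + 29685) - 171403 = -163614/(-5385 + 29685) - 171403 = -163614/24300 - 171403 = -163614*1/24300 - 171403 = -27269/4050 - 171403 = -694209419/4050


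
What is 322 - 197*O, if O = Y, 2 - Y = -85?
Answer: -16817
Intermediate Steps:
Y = 87 (Y = 2 - 1*(-85) = 2 + 85 = 87)
O = 87
322 - 197*O = 322 - 197*87 = 322 - 17139 = -16817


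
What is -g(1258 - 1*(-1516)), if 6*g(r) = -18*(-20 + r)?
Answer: 8262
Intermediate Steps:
g(r) = 60 - 3*r (g(r) = (-18*(-20 + r))/6 = (360 - 18*r)/6 = 60 - 3*r)
-g(1258 - 1*(-1516)) = -(60 - 3*(1258 - 1*(-1516))) = -(60 - 3*(1258 + 1516)) = -(60 - 3*2774) = -(60 - 8322) = -1*(-8262) = 8262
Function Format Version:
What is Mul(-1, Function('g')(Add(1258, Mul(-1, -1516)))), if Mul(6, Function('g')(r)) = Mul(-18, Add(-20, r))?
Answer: 8262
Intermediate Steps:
Function('g')(r) = Add(60, Mul(-3, r)) (Function('g')(r) = Mul(Rational(1, 6), Mul(-18, Add(-20, r))) = Mul(Rational(1, 6), Add(360, Mul(-18, r))) = Add(60, Mul(-3, r)))
Mul(-1, Function('g')(Add(1258, Mul(-1, -1516)))) = Mul(-1, Add(60, Mul(-3, Add(1258, Mul(-1, -1516))))) = Mul(-1, Add(60, Mul(-3, Add(1258, 1516)))) = Mul(-1, Add(60, Mul(-3, 2774))) = Mul(-1, Add(60, -8322)) = Mul(-1, -8262) = 8262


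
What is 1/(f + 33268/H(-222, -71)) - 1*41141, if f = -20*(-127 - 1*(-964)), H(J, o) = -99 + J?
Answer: -222441488249/5406808 ≈ -41141.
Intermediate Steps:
f = -16740 (f = -20*(-127 + 964) = -20*837 = -16740)
1/(f + 33268/H(-222, -71)) - 1*41141 = 1/(-16740 + 33268/(-99 - 222)) - 1*41141 = 1/(-16740 + 33268/(-321)) - 41141 = 1/(-16740 + 33268*(-1/321)) - 41141 = 1/(-16740 - 33268/321) - 41141 = 1/(-5406808/321) - 41141 = -321/5406808 - 41141 = -222441488249/5406808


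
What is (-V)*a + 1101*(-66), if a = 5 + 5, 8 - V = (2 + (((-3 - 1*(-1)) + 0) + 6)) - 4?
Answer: -72726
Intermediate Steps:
V = 6 (V = 8 - ((2 + (((-3 - 1*(-1)) + 0) + 6)) - 4) = 8 - ((2 + (((-3 + 1) + 0) + 6)) - 4) = 8 - ((2 + ((-2 + 0) + 6)) - 4) = 8 - ((2 + (-2 + 6)) - 4) = 8 - ((2 + 4) - 4) = 8 - (6 - 4) = 8 - 1*2 = 8 - 2 = 6)
a = 10
(-V)*a + 1101*(-66) = -1*6*10 + 1101*(-66) = -6*10 - 72666 = -60 - 72666 = -72726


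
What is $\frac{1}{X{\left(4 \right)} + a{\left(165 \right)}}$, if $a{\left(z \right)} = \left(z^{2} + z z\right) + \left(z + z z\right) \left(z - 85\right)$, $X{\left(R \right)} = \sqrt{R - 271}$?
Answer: $\frac{748550}{1680981307589} - \frac{i \sqrt{267}}{5042943922767} \approx 4.4531 \cdot 10^{-7} - 3.2402 \cdot 10^{-12} i$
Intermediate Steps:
$X{\left(R \right)} = \sqrt{-271 + R}$
$a{\left(z \right)} = 2 z^{2} + \left(-85 + z\right) \left(z + z^{2}\right)$ ($a{\left(z \right)} = \left(z^{2} + z^{2}\right) + \left(z + z^{2}\right) \left(-85 + z\right) = 2 z^{2} + \left(-85 + z\right) \left(z + z^{2}\right)$)
$\frac{1}{X{\left(4 \right)} + a{\left(165 \right)}} = \frac{1}{\sqrt{-271 + 4} + 165 \left(-85 + 165^{2} - 13530\right)} = \frac{1}{\sqrt{-267} + 165 \left(-85 + 27225 - 13530\right)} = \frac{1}{i \sqrt{267} + 165 \cdot 13610} = \frac{1}{i \sqrt{267} + 2245650} = \frac{1}{2245650 + i \sqrt{267}}$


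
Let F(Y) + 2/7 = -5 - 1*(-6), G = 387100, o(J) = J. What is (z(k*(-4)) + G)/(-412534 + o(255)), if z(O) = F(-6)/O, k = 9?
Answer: -97549195/103894308 ≈ -0.93893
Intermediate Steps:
F(Y) = 5/7 (F(Y) = -2/7 + (-5 - 1*(-6)) = -2/7 + (-5 + 6) = -2/7 + 1 = 5/7)
z(O) = 5/(7*O)
(z(k*(-4)) + G)/(-412534 + o(255)) = (5/(7*((9*(-4)))) + 387100)/(-412534 + 255) = ((5/7)/(-36) + 387100)/(-412279) = ((5/7)*(-1/36) + 387100)*(-1/412279) = (-5/252 + 387100)*(-1/412279) = (97549195/252)*(-1/412279) = -97549195/103894308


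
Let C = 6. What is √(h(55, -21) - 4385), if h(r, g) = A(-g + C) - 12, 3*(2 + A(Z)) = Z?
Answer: I*√4390 ≈ 66.257*I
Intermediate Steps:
A(Z) = -2 + Z/3
h(r, g) = -12 - g/3 (h(r, g) = (-2 + (-g + 6)/3) - 12 = (-2 + (6 - g)/3) - 12 = (-2 + (2 - g/3)) - 12 = -g/3 - 12 = -12 - g/3)
√(h(55, -21) - 4385) = √((-12 - ⅓*(-21)) - 4385) = √((-12 + 7) - 4385) = √(-5 - 4385) = √(-4390) = I*√4390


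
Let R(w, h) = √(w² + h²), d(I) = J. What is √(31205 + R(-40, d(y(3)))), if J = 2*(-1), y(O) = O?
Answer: √(31205 + 2*√401) ≈ 176.76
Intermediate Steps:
J = -2
d(I) = -2
R(w, h) = √(h² + w²)
√(31205 + R(-40, d(y(3)))) = √(31205 + √((-2)² + (-40)²)) = √(31205 + √(4 + 1600)) = √(31205 + √1604) = √(31205 + 2*√401)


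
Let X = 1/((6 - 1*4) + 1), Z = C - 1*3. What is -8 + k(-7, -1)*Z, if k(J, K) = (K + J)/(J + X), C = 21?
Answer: 68/5 ≈ 13.600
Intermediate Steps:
Z = 18 (Z = 21 - 1*3 = 21 - 3 = 18)
X = ⅓ (X = 1/((6 - 4) + 1) = 1/(2 + 1) = 1/3 = ⅓ ≈ 0.33333)
k(J, K) = (J + K)/(⅓ + J) (k(J, K) = (K + J)/(J + ⅓) = (J + K)/(⅓ + J))
-8 + k(-7, -1)*Z = -8 + (3*(-7 - 1)/(1 + 3*(-7)))*18 = -8 + (3*(-8)/(1 - 21))*18 = -8 + (3*(-8)/(-20))*18 = -8 + (3*(-1/20)*(-8))*18 = -8 + (6/5)*18 = -8 + 108/5 = 68/5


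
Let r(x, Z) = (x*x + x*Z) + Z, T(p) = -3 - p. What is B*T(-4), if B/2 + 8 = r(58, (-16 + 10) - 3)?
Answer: 5650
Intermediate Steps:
r(x, Z) = Z + x² + Z*x (r(x, Z) = (x² + Z*x) + Z = Z + x² + Z*x)
B = 5650 (B = -16 + 2*(((-16 + 10) - 3) + 58² + ((-16 + 10) - 3)*58) = -16 + 2*((-6 - 3) + 3364 + (-6 - 3)*58) = -16 + 2*(-9 + 3364 - 9*58) = -16 + 2*(-9 + 3364 - 522) = -16 + 2*2833 = -16 + 5666 = 5650)
B*T(-4) = 5650*(-3 - 1*(-4)) = 5650*(-3 + 4) = 5650*1 = 5650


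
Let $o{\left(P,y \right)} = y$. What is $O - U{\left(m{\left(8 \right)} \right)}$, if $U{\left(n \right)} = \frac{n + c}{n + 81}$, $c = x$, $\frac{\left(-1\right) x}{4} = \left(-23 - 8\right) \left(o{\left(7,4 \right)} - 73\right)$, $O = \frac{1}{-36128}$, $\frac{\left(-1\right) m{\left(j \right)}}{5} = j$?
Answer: $\frac{310556247}{1481248} \approx 209.66$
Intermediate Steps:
$m{\left(j \right)} = - 5 j$
$O = - \frac{1}{36128} \approx -2.7679 \cdot 10^{-5}$
$x = -8556$ ($x = - 4 \left(-23 - 8\right) \left(4 - 73\right) = - 4 \left(\left(-31\right) \left(-69\right)\right) = \left(-4\right) 2139 = -8556$)
$c = -8556$
$U{\left(n \right)} = \frac{-8556 + n}{81 + n}$ ($U{\left(n \right)} = \frac{n - 8556}{n + 81} = \frac{-8556 + n}{81 + n}$)
$O - U{\left(m{\left(8 \right)} \right)} = - \frac{1}{36128} - \frac{-8556 - 40}{81 - 40} = - \frac{1}{36128} - \frac{1}{41} \left(-8596\right) = - \frac{1}{36128} - - \frac{8596}{41} = - \frac{1}{36128} + \frac{8596}{41} = \frac{310556247}{1481248}$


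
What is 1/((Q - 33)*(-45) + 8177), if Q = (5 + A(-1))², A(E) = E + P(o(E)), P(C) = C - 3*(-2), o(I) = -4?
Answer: 1/8042 ≈ 0.00012435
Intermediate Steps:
P(C) = 6 + C (P(C) = C + 6 = 6 + C)
A(E) = 2 + E (A(E) = E + (6 - 4) = E + 2 = 2 + E)
Q = 36 (Q = (5 + (2 - 1))² = (5 + 1)² = 6² = 36)
1/((Q - 33)*(-45) + 8177) = 1/((36 - 33)*(-45) + 8177) = 1/(3*(-45) + 8177) = 1/(-135 + 8177) = 1/8042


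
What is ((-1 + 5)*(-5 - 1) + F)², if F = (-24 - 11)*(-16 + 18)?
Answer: 8836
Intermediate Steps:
F = -70 (F = -35*2 = -70)
((-1 + 5)*(-5 - 1) + F)² = ((-1 + 5)*(-5 - 1) - 70)² = (4*(-6) - 70)² = (-24 - 70)² = (-94)² = 8836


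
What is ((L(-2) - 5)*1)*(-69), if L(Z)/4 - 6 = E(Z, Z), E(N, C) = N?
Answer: -759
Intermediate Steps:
L(Z) = 24 + 4*Z
((L(-2) - 5)*1)*(-69) = (((24 + 4*(-2)) - 5)*1)*(-69) = (((24 - 8) - 5)*1)*(-69) = ((16 - 5)*1)*(-69) = (11*1)*(-69) = 11*(-69) = -759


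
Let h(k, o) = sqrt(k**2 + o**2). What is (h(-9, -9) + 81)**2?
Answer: 6723 + 1458*sqrt(2) ≈ 8784.9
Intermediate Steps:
(h(-9, -9) + 81)**2 = (sqrt((-9)**2 + (-9)**2) + 81)**2 = (sqrt(81 + 81) + 81)**2 = (sqrt(162) + 81)**2 = (9*sqrt(2) + 81)**2 = (81 + 9*sqrt(2))**2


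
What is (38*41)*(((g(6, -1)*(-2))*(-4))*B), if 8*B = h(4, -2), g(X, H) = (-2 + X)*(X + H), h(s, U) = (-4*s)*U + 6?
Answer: 1184080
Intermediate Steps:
h(s, U) = 6 - 4*U*s (h(s, U) = -4*U*s + 6 = 6 - 4*U*s)
g(X, H) = (-2 + X)*(H + X)
B = 19/4 (B = (6 - 4*(-2)*4)/8 = (6 + 32)/8 = (⅛)*38 = 19/4 ≈ 4.7500)
(38*41)*(((g(6, -1)*(-2))*(-4))*B) = (38*41)*((((6² - 2*(-1) - 2*6 - 1*6)*(-2))*(-4))*(19/4)) = 1558*((((36 + 2 - 12 - 6)*(-2))*(-4))*(19/4)) = 1558*(((20*(-2))*(-4))*(19/4)) = 1558*(-40*(-4)*(19/4)) = 1558*(160*(19/4)) = 1558*760 = 1184080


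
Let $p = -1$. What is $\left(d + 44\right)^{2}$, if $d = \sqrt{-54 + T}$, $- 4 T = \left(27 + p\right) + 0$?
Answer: $\frac{3751}{2} + 484 i \sqrt{2} \approx 1875.5 + 684.48 i$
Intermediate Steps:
$T = - \frac{13}{2}$ ($T = - \frac{\left(27 - 1\right) + 0}{4} = - \frac{26 + 0}{4} = \left(- \frac{1}{4}\right) 26 = - \frac{13}{2} \approx -6.5$)
$d = \frac{11 i \sqrt{2}}{2}$ ($d = \sqrt{-54 - \frac{13}{2}} = \sqrt{- \frac{121}{2}} = \frac{11 i \sqrt{2}}{2} \approx 7.7782 i$)
$\left(d + 44\right)^{2} = \left(\frac{11 i \sqrt{2}}{2} + 44\right)^{2} = \left(44 + \frac{11 i \sqrt{2}}{2}\right)^{2}$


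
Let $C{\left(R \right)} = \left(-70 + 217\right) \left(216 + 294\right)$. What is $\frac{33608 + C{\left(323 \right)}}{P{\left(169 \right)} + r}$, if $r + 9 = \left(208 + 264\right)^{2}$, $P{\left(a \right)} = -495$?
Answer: $\frac{54289}{111140} \approx 0.48847$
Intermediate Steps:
$C{\left(R \right)} = 74970$ ($C{\left(R \right)} = 147 \cdot 510 = 74970$)
$r = 222775$ ($r = -9 + \left(208 + 264\right)^{2} = -9 + 472^{2} = -9 + 222784 = 222775$)
$\frac{33608 + C{\left(323 \right)}}{P{\left(169 \right)} + r} = \frac{33608 + 74970}{-495 + 222775} = \frac{108578}{222280} = 108578 \cdot \frac{1}{222280} = \frac{54289}{111140}$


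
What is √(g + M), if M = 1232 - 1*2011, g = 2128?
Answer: √1349 ≈ 36.729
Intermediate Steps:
M = -779 (M = 1232 - 2011 = -779)
√(g + M) = √(2128 - 779) = √1349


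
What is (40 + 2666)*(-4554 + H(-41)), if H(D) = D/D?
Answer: -12320418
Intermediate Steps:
H(D) = 1
(40 + 2666)*(-4554 + H(-41)) = (40 + 2666)*(-4554 + 1) = 2706*(-4553) = -12320418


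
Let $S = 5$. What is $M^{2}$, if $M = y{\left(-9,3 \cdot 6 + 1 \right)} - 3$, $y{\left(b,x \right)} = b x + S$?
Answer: $28561$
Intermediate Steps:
$y{\left(b,x \right)} = 5 + b x$ ($y{\left(b,x \right)} = b x + 5 = 5 + b x$)
$M = -169$ ($M = \left(5 - 9 \left(3 \cdot 6 + 1\right)\right) - 3 = \left(5 - 9 \left(18 + 1\right)\right) - 3 = \left(5 - 171\right) - 3 = -166 - 3 = -169$)
$M^{2} = \left(-169\right)^{2} = 28561$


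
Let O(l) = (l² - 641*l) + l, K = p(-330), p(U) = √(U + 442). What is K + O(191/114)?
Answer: -13898879/12996 + 4*√7 ≈ -1058.9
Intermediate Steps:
p(U) = √(442 + U)
K = 4*√7 (K = √(442 - 330) = √112 = 4*√7 ≈ 10.583)
O(l) = l² - 640*l
K + O(191/114) = 4*√7 + (191/114)*(-640 + 191/114) = 4*√7 + (191*(1/114))*(-640 + 191*(1/114)) = 4*√7 + 191*(-640 + 191/114)/114 = 4*√7 + (191/114)*(-72769/114) = 4*√7 - 13898879/12996 = -13898879/12996 + 4*√7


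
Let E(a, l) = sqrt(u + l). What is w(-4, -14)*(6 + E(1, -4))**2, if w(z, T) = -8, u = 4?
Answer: -288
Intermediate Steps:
E(a, l) = sqrt(4 + l)
w(-4, -14)*(6 + E(1, -4))**2 = -8*(6 + sqrt(4 - 4))**2 = -8*(6 + sqrt(0))**2 = -8*(6 + 0)**2 = -8*6**2 = -8*36 = -288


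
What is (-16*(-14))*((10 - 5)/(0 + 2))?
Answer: 560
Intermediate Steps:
(-16*(-14))*((10 - 5)/(0 + 2)) = 224*(5/2) = 560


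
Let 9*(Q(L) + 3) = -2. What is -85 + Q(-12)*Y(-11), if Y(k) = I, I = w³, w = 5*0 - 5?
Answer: 2860/9 ≈ 317.78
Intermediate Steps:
Q(L) = -29/9 (Q(L) = -3 + (⅑)*(-2) = -3 - 2/9 = -29/9)
w = -5 (w = 0 - 5 = -5)
I = -125 (I = (-5)³ = -125)
Y(k) = -125
-85 + Q(-12)*Y(-11) = -85 - 29/9*(-125) = -85 + 3625/9 = 2860/9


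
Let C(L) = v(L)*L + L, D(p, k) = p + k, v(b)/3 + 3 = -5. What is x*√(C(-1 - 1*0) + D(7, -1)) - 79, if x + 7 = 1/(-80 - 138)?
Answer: -79 - 1527*√29/218 ≈ -116.72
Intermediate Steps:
v(b) = -24 (v(b) = -9 + 3*(-5) = -9 - 15 = -24)
D(p, k) = k + p
C(L) = -23*L (C(L) = -24*L + L = -23*L)
x = -1527/218 (x = -7 + 1/(-80 - 138) = -7 + 1/(-218) = -7 - 1/218 = -1527/218 ≈ -7.0046)
x*√(C(-1 - 1*0) + D(7, -1)) - 79 = -1527*√(-23*(-1 - 1*0) + (-1 + 7))/218 - 79 = -1527*√(-23*(-1 + 0) + 6)/218 - 79 = -1527*√(-23*(-1) + 6)/218 - 79 = -1527*√(23 + 6)/218 - 79 = -1527*√29/218 - 79 = -79 - 1527*√29/218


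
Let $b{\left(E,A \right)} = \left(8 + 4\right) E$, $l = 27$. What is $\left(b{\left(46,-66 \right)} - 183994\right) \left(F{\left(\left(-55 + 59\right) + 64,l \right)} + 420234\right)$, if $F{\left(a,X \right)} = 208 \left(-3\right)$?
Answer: $-76974097620$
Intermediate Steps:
$b{\left(E,A \right)} = 12 E$
$F{\left(a,X \right)} = -624$
$\left(b{\left(46,-66 \right)} - 183994\right) \left(F{\left(\left(-55 + 59\right) + 64,l \right)} + 420234\right) = \left(12 \cdot 46 - 183994\right) \left(-624 + 420234\right) = \left(552 - 183994\right) 419610 = \left(-183442\right) 419610 = -76974097620$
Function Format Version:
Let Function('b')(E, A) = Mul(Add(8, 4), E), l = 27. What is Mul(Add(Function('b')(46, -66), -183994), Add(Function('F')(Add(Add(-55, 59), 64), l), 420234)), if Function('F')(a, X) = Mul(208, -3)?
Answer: -76974097620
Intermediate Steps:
Function('b')(E, A) = Mul(12, E)
Function('F')(a, X) = -624
Mul(Add(Function('b')(46, -66), -183994), Add(Function('F')(Add(Add(-55, 59), 64), l), 420234)) = Mul(Add(Mul(12, 46), -183994), Add(-624, 420234)) = Mul(Add(552, -183994), 419610) = Mul(-183442, 419610) = -76974097620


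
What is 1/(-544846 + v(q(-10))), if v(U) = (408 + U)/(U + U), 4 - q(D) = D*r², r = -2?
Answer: -22/11986499 ≈ -1.8354e-6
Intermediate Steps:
q(D) = 4 - 4*D (q(D) = 4 - D*(-2)² = 4 - D*4 = 4 - 4*D)
v(U) = (408 + U)/(2*U) (v(U) = (408 + U)/((2*U)) = (408 + U)*(1/(2*U)) = (408 + U)/(2*U))
1/(-544846 + v(q(-10))) = 1/(-544846 + (408 + (4 - 4*(-10)))/(2*(4 - 4*(-10)))) = 1/(-544846 + (408 + (4 + 40))/(2*(4 + 40))) = 1/(-544846 + (½)*(408 + 44)/44) = 1/(-544846 + (½)*(1/44)*452) = 1/(-544846 + 113/22) = 1/(-11986499/22) = -22/11986499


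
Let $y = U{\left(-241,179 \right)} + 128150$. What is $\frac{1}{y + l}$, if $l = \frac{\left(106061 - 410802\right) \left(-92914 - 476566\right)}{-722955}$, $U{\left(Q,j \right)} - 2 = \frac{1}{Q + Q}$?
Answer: $- \frac{69692862}{7798352904719} \approx -8.9369 \cdot 10^{-6}$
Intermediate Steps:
$U{\left(Q,j \right)} = 2 + \frac{1}{2 Q}$ ($U{\left(Q,j \right)} = 2 + \frac{1}{Q + Q} = 2 + \frac{1}{2 Q}$)
$y = \frac{61769263}{482}$ ($y = \left(2 + \frac{1}{2 \left(-241\right)}\right) + 128150 = \left(2 + \frac{1}{2} \left(- \frac{1}{241}\right)\right) + 128150 = \left(2 - \frac{1}{482}\right) + 128150 = \frac{963}{482} + 128150 = \frac{61769263}{482} \approx 1.2815 \cdot 10^{5}$)
$l = - \frac{34708780936}{144591}$ ($l = \left(-304741\right) \left(-569480\right) \left(- \frac{1}{722955}\right) = 173543904680 \left(- \frac{1}{722955}\right) = - \frac{34708780936}{144591} \approx -2.4005 \cdot 10^{5}$)
$\frac{1}{y + l} = \frac{1}{\frac{61769263}{482} - \frac{34708780936}{144591}} = \frac{1}{- \frac{7798352904719}{69692862}} = - \frac{69692862}{7798352904719}$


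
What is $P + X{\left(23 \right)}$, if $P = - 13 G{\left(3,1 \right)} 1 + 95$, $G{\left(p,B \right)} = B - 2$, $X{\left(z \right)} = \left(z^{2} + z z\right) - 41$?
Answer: $1125$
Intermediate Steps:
$X{\left(z \right)} = -41 + 2 z^{2}$ ($X{\left(z \right)} = \left(z^{2} + z^{2}\right) - 41 = 2 z^{2} - 41 = -41 + 2 z^{2}$)
$G{\left(p,B \right)} = -2 + B$
$P = 108$ ($P = - 13 \left(-2 + 1\right) 1 + 95 = \left(-13\right) \left(-1\right) 1 + 95 = 13 \cdot 1 + 95 = 13 + 95 = 108$)
$P + X{\left(23 \right)} = 108 - \left(41 - 2 \cdot 23^{2}\right) = 108 + \left(-41 + 2 \cdot 529\right) = 108 + \left(-41 + 1058\right) = 108 + 1017 = 1125$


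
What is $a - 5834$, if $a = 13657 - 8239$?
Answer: $-416$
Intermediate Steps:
$a = 5418$
$a - 5834 = 5418 - 5834 = -416$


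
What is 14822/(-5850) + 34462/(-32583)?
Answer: -114091321/31768425 ≈ -3.5913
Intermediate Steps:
14822/(-5850) + 34462/(-32583) = 14822*(-1/5850) + 34462*(-1/32583) = -7411/2925 - 34462/32583 = -114091321/31768425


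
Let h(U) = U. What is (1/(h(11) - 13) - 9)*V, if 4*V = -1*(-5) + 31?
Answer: -171/2 ≈ -85.500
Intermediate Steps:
V = 9 (V = (-1*(-5) + 31)/4 = (5 + 31)/4 = (¼)*36 = 9)
(1/(h(11) - 13) - 9)*V = (1/(11 - 13) - 9)*9 = (1/(-2) - 9)*9 = (-½ - 9)*9 = -19/2*9 = -171/2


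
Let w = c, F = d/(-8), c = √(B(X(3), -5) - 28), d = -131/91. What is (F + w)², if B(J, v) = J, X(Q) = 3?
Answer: -13232439/529984 + 655*I/364 ≈ -24.968 + 1.7994*I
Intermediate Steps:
d = -131/91 (d = -131*1/91 = -131/91 ≈ -1.4396)
c = 5*I (c = √(3 - 28) = √(-25) = 5*I ≈ 5.0*I)
F = 131/728 (F = -131/91/(-8) = -131/91*(-⅛) = 131/728 ≈ 0.17994)
w = 5*I ≈ 5.0*I
(F + w)² = (131/728 + 5*I)²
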